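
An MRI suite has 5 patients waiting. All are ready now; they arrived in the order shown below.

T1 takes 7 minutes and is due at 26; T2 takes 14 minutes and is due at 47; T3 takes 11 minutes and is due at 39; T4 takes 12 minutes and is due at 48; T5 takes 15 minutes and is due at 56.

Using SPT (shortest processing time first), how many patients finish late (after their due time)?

1

SPT (increasing processing time): T1 T3 T4 T2 T5.
T1: 0→7, due 26, tardiness 0
T3: 7→18, due 39, tardiness 0
T4: 18→30, due 48, tardiness 0
T2: 30→44, due 47, tardiness 0
T5: 44→59, due 56, tardiness 3
Late patients: 1.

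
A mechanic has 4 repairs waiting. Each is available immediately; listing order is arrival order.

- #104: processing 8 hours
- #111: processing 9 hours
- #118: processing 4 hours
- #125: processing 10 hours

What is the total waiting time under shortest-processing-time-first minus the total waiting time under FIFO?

SPT (increasing processing time): #118 #104 #111 #125.
#118: waits 0, runs 0→4
#104: waits 4, runs 4→12
#111: waits 12, runs 12→21
#125: waits 21, runs 21→31
Sum = 0+4+12+21 = 37.
FIFO (arrival order): #104 #111 #118 #125.
#104: waits 0, runs 0→8
#111: waits 8, runs 8→17
#118: waits 17, runs 17→21
#125: waits 21, runs 21→31
Sum = 0+8+17+21 = 46.
Difference = 37 − 46 = -9.

-9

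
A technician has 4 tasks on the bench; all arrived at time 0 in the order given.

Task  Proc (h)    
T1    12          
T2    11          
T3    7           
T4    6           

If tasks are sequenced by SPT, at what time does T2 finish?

SPT (increasing processing time): T4 T3 T2 T1.
T4: 0→6
T3: 6→13
T2: 13→24

24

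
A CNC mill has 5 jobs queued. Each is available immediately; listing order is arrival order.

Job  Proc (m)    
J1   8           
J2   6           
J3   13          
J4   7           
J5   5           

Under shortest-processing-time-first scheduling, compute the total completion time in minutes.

SPT (increasing processing time): J5 J2 J4 J1 J3.
J5: 0→5
J2: 5→11
J4: 11→18
J1: 18→26
J3: 26→39
Sum = 5+11+18+26+39 = 99.

99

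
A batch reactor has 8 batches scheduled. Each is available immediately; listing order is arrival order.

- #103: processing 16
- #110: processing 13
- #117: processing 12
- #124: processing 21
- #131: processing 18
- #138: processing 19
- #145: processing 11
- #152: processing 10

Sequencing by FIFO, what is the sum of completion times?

557

FIFO (arrival order): #103 #110 #117 #124 #131 #138 #145 #152.
#103: 0→16
#110: 16→29
#117: 29→41
#124: 41→62
#131: 62→80
#138: 80→99
#145: 99→110
#152: 110→120
Sum = 16+29+41+62+80+99+110+120 = 557.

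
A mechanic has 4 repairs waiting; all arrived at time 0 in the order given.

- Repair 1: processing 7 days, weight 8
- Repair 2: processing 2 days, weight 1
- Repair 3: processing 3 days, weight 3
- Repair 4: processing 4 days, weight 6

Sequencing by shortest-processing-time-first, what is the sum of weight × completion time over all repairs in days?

SPT (increasing processing time): Repair 2 Repair 3 Repair 4 Repair 1.
Repair 2: finishes 2, weight 1, w·C = 2
Repair 3: finishes 5, weight 3, w·C = 15
Repair 4: finishes 9, weight 6, w·C = 54
Repair 1: finishes 16, weight 8, w·C = 128
Sum = 2+15+54+128 = 199.

199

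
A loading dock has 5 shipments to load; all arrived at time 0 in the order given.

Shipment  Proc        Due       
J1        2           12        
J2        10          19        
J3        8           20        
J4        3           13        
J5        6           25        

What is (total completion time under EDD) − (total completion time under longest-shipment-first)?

EDD (increasing due date): J1 J4 J2 J3 J5.
J1: 0→2
J4: 2→5
J2: 5→15
J3: 15→23
J5: 23→29
Sum = 2+5+15+23+29 = 74.
LPT (decreasing processing time): J2 J3 J5 J4 J1.
J2: 0→10
J3: 10→18
J5: 18→24
J4: 24→27
J1: 27→29
Sum = 10+18+24+27+29 = 108.
Difference = 74 − 108 = -34.

-34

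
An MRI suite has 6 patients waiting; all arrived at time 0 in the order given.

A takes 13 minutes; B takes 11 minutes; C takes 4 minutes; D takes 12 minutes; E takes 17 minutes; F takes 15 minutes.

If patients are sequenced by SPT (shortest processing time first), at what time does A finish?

40

SPT (increasing processing time): C B D A F E.
C: 0→4
B: 4→15
D: 15→27
A: 27→40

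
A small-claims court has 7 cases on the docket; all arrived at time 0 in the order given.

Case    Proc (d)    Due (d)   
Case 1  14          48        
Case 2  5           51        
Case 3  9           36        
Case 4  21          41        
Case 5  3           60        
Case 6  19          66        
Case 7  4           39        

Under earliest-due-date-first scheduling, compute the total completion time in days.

288

EDD (increasing due date): Case 3 Case 7 Case 4 Case 1 Case 2 Case 5 Case 6.
Case 3: 0→9
Case 7: 9→13
Case 4: 13→34
Case 1: 34→48
Case 2: 48→53
Case 5: 53→56
Case 6: 56→75
Sum = 9+13+34+48+53+56+75 = 288.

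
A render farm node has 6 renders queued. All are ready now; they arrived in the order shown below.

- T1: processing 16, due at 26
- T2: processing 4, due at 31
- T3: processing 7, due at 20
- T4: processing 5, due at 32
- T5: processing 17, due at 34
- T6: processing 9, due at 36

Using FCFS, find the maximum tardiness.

FIFO (arrival order): T1 T2 T3 T4 T5 T6.
T1: 0→16, due 26, tardiness 0
T2: 16→20, due 31, tardiness 0
T3: 20→27, due 20, tardiness 7
T4: 27→32, due 32, tardiness 0
T5: 32→49, due 34, tardiness 15
T6: 49→58, due 36, tardiness 22
Maximum = 22.

22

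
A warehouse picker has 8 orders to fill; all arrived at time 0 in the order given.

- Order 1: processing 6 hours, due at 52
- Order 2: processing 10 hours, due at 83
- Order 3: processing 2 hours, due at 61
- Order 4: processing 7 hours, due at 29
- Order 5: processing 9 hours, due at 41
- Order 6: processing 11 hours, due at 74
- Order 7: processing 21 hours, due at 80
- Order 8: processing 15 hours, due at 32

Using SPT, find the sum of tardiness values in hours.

SPT (increasing processing time): Order 3 Order 1 Order 4 Order 5 Order 2 Order 6 Order 8 Order 7.
Order 3: 0→2, due 61, tardiness 0
Order 1: 2→8, due 52, tardiness 0
Order 4: 8→15, due 29, tardiness 0
Order 5: 15→24, due 41, tardiness 0
Order 2: 24→34, due 83, tardiness 0
Order 6: 34→45, due 74, tardiness 0
Order 8: 45→60, due 32, tardiness 28
Order 7: 60→81, due 80, tardiness 1
Sum = 0+0+0+0+0+0+28+1 = 29.

29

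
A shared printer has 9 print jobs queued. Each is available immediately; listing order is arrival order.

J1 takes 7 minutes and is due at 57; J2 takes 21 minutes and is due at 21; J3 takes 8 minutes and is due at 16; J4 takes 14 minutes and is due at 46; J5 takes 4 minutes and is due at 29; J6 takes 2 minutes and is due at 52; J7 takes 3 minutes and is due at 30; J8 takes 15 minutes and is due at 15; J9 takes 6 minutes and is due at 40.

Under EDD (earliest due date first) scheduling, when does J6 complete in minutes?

EDD (increasing due date): J8 J3 J2 J5 J7 J9 J4 J6 J1.
J8: 0→15
J3: 15→23
J2: 23→44
J5: 44→48
J7: 48→51
J9: 51→57
J4: 57→71
J6: 71→73

73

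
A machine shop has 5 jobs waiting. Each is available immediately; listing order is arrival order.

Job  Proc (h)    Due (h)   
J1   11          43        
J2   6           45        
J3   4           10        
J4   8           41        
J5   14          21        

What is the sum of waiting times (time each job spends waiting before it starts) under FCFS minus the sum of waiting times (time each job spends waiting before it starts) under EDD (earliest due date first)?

FIFO (arrival order): J1 J2 J3 J4 J5.
J1: waits 0, runs 0→11
J2: waits 11, runs 11→17
J3: waits 17, runs 17→21
J4: waits 21, runs 21→29
J5: waits 29, runs 29→43
Sum = 0+11+17+21+29 = 78.
EDD (increasing due date): J3 J5 J4 J1 J2.
J3: waits 0, runs 0→4
J5: waits 4, runs 4→18
J4: waits 18, runs 18→26
J1: waits 26, runs 26→37
J2: waits 37, runs 37→43
Sum = 0+4+18+26+37 = 85.
Difference = 78 − 85 = -7.

-7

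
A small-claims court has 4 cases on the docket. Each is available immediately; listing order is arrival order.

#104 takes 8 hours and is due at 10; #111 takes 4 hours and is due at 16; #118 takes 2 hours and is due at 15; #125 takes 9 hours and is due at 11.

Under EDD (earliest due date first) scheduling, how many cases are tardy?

3

EDD (increasing due date): #104 #125 #118 #111.
#104: 0→8, due 10, tardiness 0
#125: 8→17, due 11, tardiness 6
#118: 17→19, due 15, tardiness 4
#111: 19→23, due 16, tardiness 7
Late cases: 3.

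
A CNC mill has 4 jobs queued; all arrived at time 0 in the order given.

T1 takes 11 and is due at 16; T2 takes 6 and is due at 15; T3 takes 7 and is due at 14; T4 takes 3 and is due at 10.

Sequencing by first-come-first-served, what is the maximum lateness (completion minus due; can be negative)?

17

FIFO (arrival order): T1 T2 T3 T4.
T1: 0→11, due 16, lateness -5
T2: 11→17, due 15, lateness 2
T3: 17→24, due 14, lateness 10
T4: 24→27, due 10, lateness 17
Maximum = 17.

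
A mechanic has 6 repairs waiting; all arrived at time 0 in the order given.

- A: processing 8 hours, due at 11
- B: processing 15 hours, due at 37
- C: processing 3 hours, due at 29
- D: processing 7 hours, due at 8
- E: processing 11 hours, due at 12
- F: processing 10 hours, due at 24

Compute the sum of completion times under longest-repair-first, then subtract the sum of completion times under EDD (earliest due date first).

LPT (decreasing processing time): B E F A D C.
B: 0→15
E: 15→26
F: 26→36
A: 36→44
D: 44→51
C: 51→54
Sum = 15+26+36+44+51+54 = 226.
EDD (increasing due date): D A E F C B.
D: 0→7
A: 7→15
E: 15→26
F: 26→36
C: 36→39
B: 39→54
Sum = 7+15+26+36+39+54 = 177.
Difference = 226 − 177 = 49.

49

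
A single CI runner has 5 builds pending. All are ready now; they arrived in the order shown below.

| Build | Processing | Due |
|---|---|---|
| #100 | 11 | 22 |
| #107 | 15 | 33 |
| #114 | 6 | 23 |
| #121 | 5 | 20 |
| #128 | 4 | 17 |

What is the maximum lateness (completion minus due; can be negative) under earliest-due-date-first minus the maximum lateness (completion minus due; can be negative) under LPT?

EDD (increasing due date): #128 #121 #100 #114 #107.
#128: 0→4, due 17, lateness -13
#121: 4→9, due 20, lateness -11
#100: 9→20, due 22, lateness -2
#114: 20→26, due 23, lateness 3
#107: 26→41, due 33, lateness 8
Maximum = 8.
LPT (decreasing processing time): #107 #100 #114 #121 #128.
#107: 0→15, due 33, lateness -18
#100: 15→26, due 22, lateness 4
#114: 26→32, due 23, lateness 9
#121: 32→37, due 20, lateness 17
#128: 37→41, due 17, lateness 24
Maximum = 24.
Difference = 8 − 24 = -16.

-16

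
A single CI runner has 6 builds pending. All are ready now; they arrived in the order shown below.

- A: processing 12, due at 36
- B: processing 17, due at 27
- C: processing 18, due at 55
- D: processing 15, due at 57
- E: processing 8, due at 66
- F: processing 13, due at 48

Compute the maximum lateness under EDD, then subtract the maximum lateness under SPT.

EDD (increasing due date): B A F C D E.
B: 0→17, due 27, lateness -10
A: 17→29, due 36, lateness -7
F: 29→42, due 48, lateness -6
C: 42→60, due 55, lateness 5
D: 60→75, due 57, lateness 18
E: 75→83, due 66, lateness 17
Maximum = 18.
SPT (increasing processing time): E A F D B C.
E: 0→8, due 66, lateness -58
A: 8→20, due 36, lateness -16
F: 20→33, due 48, lateness -15
D: 33→48, due 57, lateness -9
B: 48→65, due 27, lateness 38
C: 65→83, due 55, lateness 28
Maximum = 38.
Difference = 18 − 38 = -20.

-20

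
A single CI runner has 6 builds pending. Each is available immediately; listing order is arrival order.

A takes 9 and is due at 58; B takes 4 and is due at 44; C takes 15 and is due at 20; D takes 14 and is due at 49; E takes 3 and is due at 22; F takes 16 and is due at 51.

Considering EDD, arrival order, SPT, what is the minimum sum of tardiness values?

4

EDD (increasing due date): C E B D F A.
C: 0→15, due 20, tardiness 0
E: 15→18, due 22, tardiness 0
B: 18→22, due 44, tardiness 0
D: 22→36, due 49, tardiness 0
F: 36→52, due 51, tardiness 1
A: 52→61, due 58, tardiness 3
Sum = 0+0+0+0+1+3 = 4.
FIFO (arrival order): A B C D E F.
A: 0→9, due 58, tardiness 0
B: 9→13, due 44, tardiness 0
C: 13→28, due 20, tardiness 8
D: 28→42, due 49, tardiness 0
E: 42→45, due 22, tardiness 23
F: 45→61, due 51, tardiness 10
Sum = 0+0+8+0+23+10 = 41.
SPT (increasing processing time): E B A D C F.
E: 0→3, due 22, tardiness 0
B: 3→7, due 44, tardiness 0
A: 7→16, due 58, tardiness 0
D: 16→30, due 49, tardiness 0
C: 30→45, due 20, tardiness 25
F: 45→61, due 51, tardiness 10
Sum = 0+0+0+0+25+10 = 35.
EDD 4, FIFO 41, SPT 35 → minimum 4.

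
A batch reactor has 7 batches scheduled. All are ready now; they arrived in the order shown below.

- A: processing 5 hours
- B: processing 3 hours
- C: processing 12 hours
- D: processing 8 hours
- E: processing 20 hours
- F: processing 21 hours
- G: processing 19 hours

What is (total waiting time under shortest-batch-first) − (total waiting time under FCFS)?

-9

SPT (increasing processing time): B A D C G E F.
B: waits 0, runs 0→3
A: waits 3, runs 3→8
D: waits 8, runs 8→16
C: waits 16, runs 16→28
G: waits 28, runs 28→47
E: waits 47, runs 47→67
F: waits 67, runs 67→88
Sum = 0+3+8+16+28+47+67 = 169.
FIFO (arrival order): A B C D E F G.
A: waits 0, runs 0→5
B: waits 5, runs 5→8
C: waits 8, runs 8→20
D: waits 20, runs 20→28
E: waits 28, runs 28→48
F: waits 48, runs 48→69
G: waits 69, runs 69→88
Sum = 0+5+8+20+28+48+69 = 178.
Difference = 169 − 178 = -9.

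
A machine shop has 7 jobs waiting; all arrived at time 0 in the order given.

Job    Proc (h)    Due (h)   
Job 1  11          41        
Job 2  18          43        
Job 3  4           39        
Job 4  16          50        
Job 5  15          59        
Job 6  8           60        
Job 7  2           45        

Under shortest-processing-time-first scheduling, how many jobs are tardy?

SPT (increasing processing time): Job 7 Job 3 Job 6 Job 1 Job 5 Job 4 Job 2.
Job 7: 0→2, due 45, tardiness 0
Job 3: 2→6, due 39, tardiness 0
Job 6: 6→14, due 60, tardiness 0
Job 1: 14→25, due 41, tardiness 0
Job 5: 25→40, due 59, tardiness 0
Job 4: 40→56, due 50, tardiness 6
Job 2: 56→74, due 43, tardiness 31
Late jobs: 2.

2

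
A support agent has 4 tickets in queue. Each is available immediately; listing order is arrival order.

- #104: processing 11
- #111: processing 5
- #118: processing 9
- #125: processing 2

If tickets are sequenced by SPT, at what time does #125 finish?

SPT (increasing processing time): #125 #111 #118 #104.
#125: 0→2

2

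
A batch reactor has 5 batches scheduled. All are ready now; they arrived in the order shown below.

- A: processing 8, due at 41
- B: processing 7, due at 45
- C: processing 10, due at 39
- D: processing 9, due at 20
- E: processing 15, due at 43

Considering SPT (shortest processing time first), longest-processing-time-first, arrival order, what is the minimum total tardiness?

SPT (increasing processing time): B A D C E.
B: 0→7, due 45, tardiness 0
A: 7→15, due 41, tardiness 0
D: 15→24, due 20, tardiness 4
C: 24→34, due 39, tardiness 0
E: 34→49, due 43, tardiness 6
Sum = 0+0+4+0+6 = 10.
LPT (decreasing processing time): E C D A B.
E: 0→15, due 43, tardiness 0
C: 15→25, due 39, tardiness 0
D: 25→34, due 20, tardiness 14
A: 34→42, due 41, tardiness 1
B: 42→49, due 45, tardiness 4
Sum = 0+0+14+1+4 = 19.
FIFO (arrival order): A B C D E.
A: 0→8, due 41, tardiness 0
B: 8→15, due 45, tardiness 0
C: 15→25, due 39, tardiness 0
D: 25→34, due 20, tardiness 14
E: 34→49, due 43, tardiness 6
Sum = 0+0+0+14+6 = 20.
SPT 10, LPT 19, FIFO 20 → minimum 10.

10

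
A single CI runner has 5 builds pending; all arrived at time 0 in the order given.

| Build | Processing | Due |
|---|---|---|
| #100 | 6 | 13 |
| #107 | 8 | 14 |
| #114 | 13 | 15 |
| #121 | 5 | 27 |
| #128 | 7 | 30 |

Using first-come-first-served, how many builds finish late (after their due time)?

FIFO (arrival order): #100 #107 #114 #121 #128.
#100: 0→6, due 13, tardiness 0
#107: 6→14, due 14, tardiness 0
#114: 14→27, due 15, tardiness 12
#121: 27→32, due 27, tardiness 5
#128: 32→39, due 30, tardiness 9
Late builds: 3.

3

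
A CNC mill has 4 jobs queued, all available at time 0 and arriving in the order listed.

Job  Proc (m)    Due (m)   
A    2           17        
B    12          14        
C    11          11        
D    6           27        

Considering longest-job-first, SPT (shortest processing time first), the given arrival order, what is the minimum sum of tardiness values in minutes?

LPT (decreasing processing time): B C D A.
B: 0→12, due 14, tardiness 0
C: 12→23, due 11, tardiness 12
D: 23→29, due 27, tardiness 2
A: 29→31, due 17, tardiness 14
Sum = 0+12+2+14 = 28.
SPT (increasing processing time): A D C B.
A: 0→2, due 17, tardiness 0
D: 2→8, due 27, tardiness 0
C: 8→19, due 11, tardiness 8
B: 19→31, due 14, tardiness 17
Sum = 0+0+8+17 = 25.
FIFO (arrival order): A B C D.
A: 0→2, due 17, tardiness 0
B: 2→14, due 14, tardiness 0
C: 14→25, due 11, tardiness 14
D: 25→31, due 27, tardiness 4
Sum = 0+0+14+4 = 18.
LPT 28, SPT 25, FIFO 18 → minimum 18.

18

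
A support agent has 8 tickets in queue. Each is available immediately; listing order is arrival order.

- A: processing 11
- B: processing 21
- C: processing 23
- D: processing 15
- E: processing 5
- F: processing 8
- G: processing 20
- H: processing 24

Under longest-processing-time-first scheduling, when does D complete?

103

LPT (decreasing processing time): H C B G D A F E.
H: 0→24
C: 24→47
B: 47→68
G: 68→88
D: 88→103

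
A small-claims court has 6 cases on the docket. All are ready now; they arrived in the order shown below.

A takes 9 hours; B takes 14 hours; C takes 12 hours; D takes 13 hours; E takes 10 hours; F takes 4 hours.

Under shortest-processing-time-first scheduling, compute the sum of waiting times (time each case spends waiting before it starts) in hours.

SPT (increasing processing time): F A E C D B.
F: waits 0, runs 0→4
A: waits 4, runs 4→13
E: waits 13, runs 13→23
C: waits 23, runs 23→35
D: waits 35, runs 35→48
B: waits 48, runs 48→62
Sum = 0+4+13+23+35+48 = 123.

123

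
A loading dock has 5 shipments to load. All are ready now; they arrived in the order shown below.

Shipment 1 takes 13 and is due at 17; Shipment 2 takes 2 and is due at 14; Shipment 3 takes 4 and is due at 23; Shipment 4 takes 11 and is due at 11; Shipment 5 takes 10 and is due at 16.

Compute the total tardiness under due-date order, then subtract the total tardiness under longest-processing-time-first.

-29

EDD (increasing due date): Shipment 4 Shipment 2 Shipment 5 Shipment 1 Shipment 3.
Shipment 4: 0→11, due 11, tardiness 0
Shipment 2: 11→13, due 14, tardiness 0
Shipment 5: 13→23, due 16, tardiness 7
Shipment 1: 23→36, due 17, tardiness 19
Shipment 3: 36→40, due 23, tardiness 17
Sum = 0+0+7+19+17 = 43.
LPT (decreasing processing time): Shipment 1 Shipment 4 Shipment 5 Shipment 3 Shipment 2.
Shipment 1: 0→13, due 17, tardiness 0
Shipment 4: 13→24, due 11, tardiness 13
Shipment 5: 24→34, due 16, tardiness 18
Shipment 3: 34→38, due 23, tardiness 15
Shipment 2: 38→40, due 14, tardiness 26
Sum = 0+13+18+15+26 = 72.
Difference = 43 − 72 = -29.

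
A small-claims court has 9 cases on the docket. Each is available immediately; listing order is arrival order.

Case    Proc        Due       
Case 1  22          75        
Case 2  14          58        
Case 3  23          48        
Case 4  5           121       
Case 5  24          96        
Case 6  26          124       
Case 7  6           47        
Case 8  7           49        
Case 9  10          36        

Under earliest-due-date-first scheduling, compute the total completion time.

EDD (increasing due date): Case 9 Case 7 Case 3 Case 8 Case 2 Case 1 Case 5 Case 4 Case 6.
Case 9: 0→10
Case 7: 10→16
Case 3: 16→39
Case 8: 39→46
Case 2: 46→60
Case 1: 60→82
Case 5: 82→106
Case 4: 106→111
Case 6: 111→137
Sum = 10+16+39+46+60+82+106+111+137 = 607.

607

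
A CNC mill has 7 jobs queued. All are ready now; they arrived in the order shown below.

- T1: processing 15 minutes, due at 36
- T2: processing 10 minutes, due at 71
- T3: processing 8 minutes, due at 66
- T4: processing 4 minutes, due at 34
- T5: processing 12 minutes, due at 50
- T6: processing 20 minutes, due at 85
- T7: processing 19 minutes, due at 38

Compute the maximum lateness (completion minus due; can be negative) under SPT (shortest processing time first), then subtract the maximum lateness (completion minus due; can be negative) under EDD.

27

SPT (increasing processing time): T4 T3 T2 T5 T1 T7 T6.
T4: 0→4, due 34, lateness -30
T3: 4→12, due 66, lateness -54
T2: 12→22, due 71, lateness -49
T5: 22→34, due 50, lateness -16
T1: 34→49, due 36, lateness 13
T7: 49→68, due 38, lateness 30
T6: 68→88, due 85, lateness 3
Maximum = 30.
EDD (increasing due date): T4 T1 T7 T5 T3 T2 T6.
T4: 0→4, due 34, lateness -30
T1: 4→19, due 36, lateness -17
T7: 19→38, due 38, lateness 0
T5: 38→50, due 50, lateness 0
T3: 50→58, due 66, lateness -8
T2: 58→68, due 71, lateness -3
T6: 68→88, due 85, lateness 3
Maximum = 3.
Difference = 30 − 3 = 27.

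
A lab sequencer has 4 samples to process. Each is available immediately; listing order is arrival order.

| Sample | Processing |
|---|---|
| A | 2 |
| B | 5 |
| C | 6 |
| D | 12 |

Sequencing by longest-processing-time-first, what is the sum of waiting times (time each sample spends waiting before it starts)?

53

LPT (decreasing processing time): D C B A.
D: waits 0, runs 0→12
C: waits 12, runs 12→18
B: waits 18, runs 18→23
A: waits 23, runs 23→25
Sum = 0+12+18+23 = 53.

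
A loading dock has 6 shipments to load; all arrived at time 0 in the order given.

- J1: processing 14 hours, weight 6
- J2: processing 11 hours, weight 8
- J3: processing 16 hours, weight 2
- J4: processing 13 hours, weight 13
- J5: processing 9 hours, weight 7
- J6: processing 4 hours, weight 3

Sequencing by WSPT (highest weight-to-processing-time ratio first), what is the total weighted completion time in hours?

WSPT (decreasing weight/processing-time ratio): J4 J5 J6 J2 J1 J3.
J4: finishes 13, weight 13, w·C = 169
J5: finishes 22, weight 7, w·C = 154
J6: finishes 26, weight 3, w·C = 78
J2: finishes 37, weight 8, w·C = 296
J1: finishes 51, weight 6, w·C = 306
J3: finishes 67, weight 2, w·C = 134
Sum = 169+154+78+296+306+134 = 1137.

1137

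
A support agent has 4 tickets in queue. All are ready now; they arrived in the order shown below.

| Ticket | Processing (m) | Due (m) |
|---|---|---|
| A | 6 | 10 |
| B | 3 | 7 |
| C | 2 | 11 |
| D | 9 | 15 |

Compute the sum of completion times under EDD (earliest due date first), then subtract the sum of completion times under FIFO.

-3

EDD (increasing due date): B A C D.
B: 0→3
A: 3→9
C: 9→11
D: 11→20
Sum = 3+9+11+20 = 43.
FIFO (arrival order): A B C D.
A: 0→6
B: 6→9
C: 9→11
D: 11→20
Sum = 6+9+11+20 = 46.
Difference = 43 − 46 = -3.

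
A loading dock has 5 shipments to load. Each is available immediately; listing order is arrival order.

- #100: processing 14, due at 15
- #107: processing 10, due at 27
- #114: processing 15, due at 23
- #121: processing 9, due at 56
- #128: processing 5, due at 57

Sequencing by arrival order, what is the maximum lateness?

FIFO (arrival order): #100 #107 #114 #121 #128.
#100: 0→14, due 15, lateness -1
#107: 14→24, due 27, lateness -3
#114: 24→39, due 23, lateness 16
#121: 39→48, due 56, lateness -8
#128: 48→53, due 57, lateness -4
Maximum = 16.

16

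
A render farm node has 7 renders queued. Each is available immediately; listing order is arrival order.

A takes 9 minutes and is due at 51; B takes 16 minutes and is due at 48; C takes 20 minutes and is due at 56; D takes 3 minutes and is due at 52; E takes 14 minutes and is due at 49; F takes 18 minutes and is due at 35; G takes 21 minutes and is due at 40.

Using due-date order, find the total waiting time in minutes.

EDD (increasing due date): F G B E A D C.
F: waits 0, runs 0→18
G: waits 18, runs 18→39
B: waits 39, runs 39→55
E: waits 55, runs 55→69
A: waits 69, runs 69→78
D: waits 78, runs 78→81
C: waits 81, runs 81→101
Sum = 0+18+39+55+69+78+81 = 340.

340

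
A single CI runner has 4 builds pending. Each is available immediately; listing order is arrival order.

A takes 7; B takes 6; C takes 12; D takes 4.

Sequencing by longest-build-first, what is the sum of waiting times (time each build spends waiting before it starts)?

LPT (decreasing processing time): C A B D.
C: waits 0, runs 0→12
A: waits 12, runs 12→19
B: waits 19, runs 19→25
D: waits 25, runs 25→29
Sum = 0+12+19+25 = 56.

56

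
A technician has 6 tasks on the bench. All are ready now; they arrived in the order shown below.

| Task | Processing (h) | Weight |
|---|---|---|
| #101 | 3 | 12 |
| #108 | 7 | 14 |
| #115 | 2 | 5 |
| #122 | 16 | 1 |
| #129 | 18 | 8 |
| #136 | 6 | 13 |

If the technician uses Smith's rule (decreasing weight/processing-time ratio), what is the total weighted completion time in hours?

796

WSPT (decreasing weight/processing-time ratio): #101 #115 #136 #108 #129 #122.
#101: finishes 3, weight 12, w·C = 36
#115: finishes 5, weight 5, w·C = 25
#136: finishes 11, weight 13, w·C = 143
#108: finishes 18, weight 14, w·C = 252
#129: finishes 36, weight 8, w·C = 288
#122: finishes 52, weight 1, w·C = 52
Sum = 36+25+143+252+288+52 = 796.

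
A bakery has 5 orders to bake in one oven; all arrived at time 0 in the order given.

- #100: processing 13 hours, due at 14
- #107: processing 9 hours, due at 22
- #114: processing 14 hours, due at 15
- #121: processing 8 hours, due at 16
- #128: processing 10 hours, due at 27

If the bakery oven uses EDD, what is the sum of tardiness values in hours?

EDD (increasing due date): #100 #114 #121 #107 #128.
#100: 0→13, due 14, tardiness 0
#114: 13→27, due 15, tardiness 12
#121: 27→35, due 16, tardiness 19
#107: 35→44, due 22, tardiness 22
#128: 44→54, due 27, tardiness 27
Sum = 0+12+19+22+27 = 80.

80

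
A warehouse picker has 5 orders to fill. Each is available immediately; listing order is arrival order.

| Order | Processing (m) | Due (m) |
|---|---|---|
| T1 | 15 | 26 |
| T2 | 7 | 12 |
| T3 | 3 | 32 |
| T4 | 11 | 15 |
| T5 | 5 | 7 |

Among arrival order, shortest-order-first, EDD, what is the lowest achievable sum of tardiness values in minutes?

29

FIFO (arrival order): T1 T2 T3 T4 T5.
T1: 0→15, due 26, tardiness 0
T2: 15→22, due 12, tardiness 10
T3: 22→25, due 32, tardiness 0
T4: 25→36, due 15, tardiness 21
T5: 36→41, due 7, tardiness 34
Sum = 0+10+0+21+34 = 65.
SPT (increasing processing time): T3 T5 T2 T4 T1.
T3: 0→3, due 32, tardiness 0
T5: 3→8, due 7, tardiness 1
T2: 8→15, due 12, tardiness 3
T4: 15→26, due 15, tardiness 11
T1: 26→41, due 26, tardiness 15
Sum = 0+1+3+11+15 = 30.
EDD (increasing due date): T5 T2 T4 T1 T3.
T5: 0→5, due 7, tardiness 0
T2: 5→12, due 12, tardiness 0
T4: 12→23, due 15, tardiness 8
T1: 23→38, due 26, tardiness 12
T3: 38→41, due 32, tardiness 9
Sum = 0+0+8+12+9 = 29.
FIFO 65, SPT 30, EDD 29 → minimum 29.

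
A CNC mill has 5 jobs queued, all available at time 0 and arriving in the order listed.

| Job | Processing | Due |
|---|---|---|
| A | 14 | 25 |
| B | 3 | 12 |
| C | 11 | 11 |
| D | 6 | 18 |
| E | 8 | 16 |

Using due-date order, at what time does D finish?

EDD (increasing due date): C B E D A.
C: 0→11
B: 11→14
E: 14→22
D: 22→28

28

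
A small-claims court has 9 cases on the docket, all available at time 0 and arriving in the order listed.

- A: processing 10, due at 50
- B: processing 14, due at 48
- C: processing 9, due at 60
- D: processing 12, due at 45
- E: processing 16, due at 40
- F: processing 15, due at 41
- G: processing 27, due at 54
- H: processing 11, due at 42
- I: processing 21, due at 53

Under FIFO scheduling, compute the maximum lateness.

82

FIFO (arrival order): A B C D E F G H I.
A: 0→10, due 50, lateness -40
B: 10→24, due 48, lateness -24
C: 24→33, due 60, lateness -27
D: 33→45, due 45, lateness 0
E: 45→61, due 40, lateness 21
F: 61→76, due 41, lateness 35
G: 76→103, due 54, lateness 49
H: 103→114, due 42, lateness 72
I: 114→135, due 53, lateness 82
Maximum = 82.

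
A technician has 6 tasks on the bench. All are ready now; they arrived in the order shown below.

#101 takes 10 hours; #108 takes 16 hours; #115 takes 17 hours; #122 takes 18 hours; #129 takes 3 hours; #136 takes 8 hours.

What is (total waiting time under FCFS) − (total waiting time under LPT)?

-30

FIFO (arrival order): #101 #108 #115 #122 #129 #136.
#101: waits 0, runs 0→10
#108: waits 10, runs 10→26
#115: waits 26, runs 26→43
#122: waits 43, runs 43→61
#129: waits 61, runs 61→64
#136: waits 64, runs 64→72
Sum = 0+10+26+43+61+64 = 204.
LPT (decreasing processing time): #122 #115 #108 #101 #136 #129.
#122: waits 0, runs 0→18
#115: waits 18, runs 18→35
#108: waits 35, runs 35→51
#101: waits 51, runs 51→61
#136: waits 61, runs 61→69
#129: waits 69, runs 69→72
Sum = 0+18+35+51+61+69 = 234.
Difference = 204 − 234 = -30.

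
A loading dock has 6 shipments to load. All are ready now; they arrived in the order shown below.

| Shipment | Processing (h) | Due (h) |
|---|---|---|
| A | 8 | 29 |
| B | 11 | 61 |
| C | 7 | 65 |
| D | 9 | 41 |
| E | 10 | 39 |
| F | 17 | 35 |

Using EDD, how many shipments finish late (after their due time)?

1

EDD (increasing due date): A F E D B C.
A: 0→8, due 29, tardiness 0
F: 8→25, due 35, tardiness 0
E: 25→35, due 39, tardiness 0
D: 35→44, due 41, tardiness 3
B: 44→55, due 61, tardiness 0
C: 55→62, due 65, tardiness 0
Late shipments: 1.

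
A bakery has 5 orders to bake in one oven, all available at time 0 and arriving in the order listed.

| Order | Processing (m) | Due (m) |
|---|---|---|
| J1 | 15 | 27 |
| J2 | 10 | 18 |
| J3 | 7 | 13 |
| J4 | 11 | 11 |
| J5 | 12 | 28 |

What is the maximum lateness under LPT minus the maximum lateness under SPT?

14

LPT (decreasing processing time): J1 J5 J4 J2 J3.
J1: 0→15, due 27, lateness -12
J5: 15→27, due 28, lateness -1
J4: 27→38, due 11, lateness 27
J2: 38→48, due 18, lateness 30
J3: 48→55, due 13, lateness 42
Maximum = 42.
SPT (increasing processing time): J3 J2 J4 J5 J1.
J3: 0→7, due 13, lateness -6
J2: 7→17, due 18, lateness -1
J4: 17→28, due 11, lateness 17
J5: 28→40, due 28, lateness 12
J1: 40→55, due 27, lateness 28
Maximum = 28.
Difference = 42 − 28 = 14.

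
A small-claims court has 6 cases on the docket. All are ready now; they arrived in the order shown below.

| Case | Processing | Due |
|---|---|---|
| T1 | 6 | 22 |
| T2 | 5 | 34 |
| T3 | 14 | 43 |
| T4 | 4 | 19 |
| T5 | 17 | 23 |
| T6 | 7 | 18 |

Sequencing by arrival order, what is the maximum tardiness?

FIFO (arrival order): T1 T2 T3 T4 T5 T6.
T1: 0→6, due 22, tardiness 0
T2: 6→11, due 34, tardiness 0
T3: 11→25, due 43, tardiness 0
T4: 25→29, due 19, tardiness 10
T5: 29→46, due 23, tardiness 23
T6: 46→53, due 18, tardiness 35
Maximum = 35.

35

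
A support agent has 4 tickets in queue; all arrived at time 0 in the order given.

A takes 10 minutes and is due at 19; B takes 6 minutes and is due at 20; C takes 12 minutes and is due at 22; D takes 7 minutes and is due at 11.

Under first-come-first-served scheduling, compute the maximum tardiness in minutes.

24

FIFO (arrival order): A B C D.
A: 0→10, due 19, tardiness 0
B: 10→16, due 20, tardiness 0
C: 16→28, due 22, tardiness 6
D: 28→35, due 11, tardiness 24
Maximum = 24.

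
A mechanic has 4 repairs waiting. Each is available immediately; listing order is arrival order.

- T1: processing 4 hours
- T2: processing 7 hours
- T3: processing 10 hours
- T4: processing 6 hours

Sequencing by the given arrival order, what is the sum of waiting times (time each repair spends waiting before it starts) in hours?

36

FIFO (arrival order): T1 T2 T3 T4.
T1: waits 0, runs 0→4
T2: waits 4, runs 4→11
T3: waits 11, runs 11→21
T4: waits 21, runs 21→27
Sum = 0+4+11+21 = 36.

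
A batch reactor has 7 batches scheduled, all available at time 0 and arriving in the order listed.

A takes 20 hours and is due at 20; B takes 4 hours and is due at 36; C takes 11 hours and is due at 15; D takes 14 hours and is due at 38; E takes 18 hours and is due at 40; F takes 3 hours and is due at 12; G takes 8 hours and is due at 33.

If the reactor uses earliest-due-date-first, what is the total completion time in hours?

277

EDD (increasing due date): F C A G B D E.
F: 0→3
C: 3→14
A: 14→34
G: 34→42
B: 42→46
D: 46→60
E: 60→78
Sum = 3+14+34+42+46+60+78 = 277.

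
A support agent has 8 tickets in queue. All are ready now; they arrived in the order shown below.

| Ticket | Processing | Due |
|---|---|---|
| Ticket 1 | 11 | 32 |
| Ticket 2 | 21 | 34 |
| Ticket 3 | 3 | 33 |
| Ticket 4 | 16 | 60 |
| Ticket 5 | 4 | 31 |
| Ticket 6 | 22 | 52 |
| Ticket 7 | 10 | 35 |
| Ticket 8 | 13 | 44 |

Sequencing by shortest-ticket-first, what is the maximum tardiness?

SPT (increasing processing time): Ticket 3 Ticket 5 Ticket 7 Ticket 1 Ticket 8 Ticket 4 Ticket 2 Ticket 6.
Ticket 3: 0→3, due 33, tardiness 0
Ticket 5: 3→7, due 31, tardiness 0
Ticket 7: 7→17, due 35, tardiness 0
Ticket 1: 17→28, due 32, tardiness 0
Ticket 8: 28→41, due 44, tardiness 0
Ticket 4: 41→57, due 60, tardiness 0
Ticket 2: 57→78, due 34, tardiness 44
Ticket 6: 78→100, due 52, tardiness 48
Maximum = 48.

48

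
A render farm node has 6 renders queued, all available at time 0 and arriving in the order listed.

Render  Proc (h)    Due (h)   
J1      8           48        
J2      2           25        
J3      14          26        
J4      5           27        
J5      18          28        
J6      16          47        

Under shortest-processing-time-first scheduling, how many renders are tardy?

SPT (increasing processing time): J2 J4 J1 J3 J6 J5.
J2: 0→2, due 25, tardiness 0
J4: 2→7, due 27, tardiness 0
J1: 7→15, due 48, tardiness 0
J3: 15→29, due 26, tardiness 3
J6: 29→45, due 47, tardiness 0
J5: 45→63, due 28, tardiness 35
Late renders: 2.

2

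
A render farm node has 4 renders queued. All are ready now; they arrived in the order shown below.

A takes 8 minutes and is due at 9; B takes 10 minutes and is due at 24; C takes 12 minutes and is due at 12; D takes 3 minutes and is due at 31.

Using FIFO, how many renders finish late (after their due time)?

2

FIFO (arrival order): A B C D.
A: 0→8, due 9, tardiness 0
B: 8→18, due 24, tardiness 0
C: 18→30, due 12, tardiness 18
D: 30→33, due 31, tardiness 2
Late renders: 2.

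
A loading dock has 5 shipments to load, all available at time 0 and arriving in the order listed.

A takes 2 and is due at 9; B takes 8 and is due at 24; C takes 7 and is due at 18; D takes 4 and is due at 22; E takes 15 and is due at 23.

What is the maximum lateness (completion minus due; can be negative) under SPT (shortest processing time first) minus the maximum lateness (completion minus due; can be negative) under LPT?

SPT (increasing processing time): A D C B E.
A: 0→2, due 9, lateness -7
D: 2→6, due 22, lateness -16
C: 6→13, due 18, lateness -5
B: 13→21, due 24, lateness -3
E: 21→36, due 23, lateness 13
Maximum = 13.
LPT (decreasing processing time): E B C D A.
E: 0→15, due 23, lateness -8
B: 15→23, due 24, lateness -1
C: 23→30, due 18, lateness 12
D: 30→34, due 22, lateness 12
A: 34→36, due 9, lateness 27
Maximum = 27.
Difference = 13 − 27 = -14.

-14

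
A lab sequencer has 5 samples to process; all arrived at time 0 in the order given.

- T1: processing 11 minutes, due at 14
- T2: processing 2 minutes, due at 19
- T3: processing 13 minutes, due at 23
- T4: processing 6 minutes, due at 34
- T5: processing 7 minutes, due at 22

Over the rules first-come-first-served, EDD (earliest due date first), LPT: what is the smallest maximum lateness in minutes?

10

FIFO (arrival order): T1 T2 T3 T4 T5.
T1: 0→11, due 14, lateness -3
T2: 11→13, due 19, lateness -6
T3: 13→26, due 23, lateness 3
T4: 26→32, due 34, lateness -2
T5: 32→39, due 22, lateness 17
Maximum = 17.
EDD (increasing due date): T1 T2 T5 T3 T4.
T1: 0→11, due 14, lateness -3
T2: 11→13, due 19, lateness -6
T5: 13→20, due 22, lateness -2
T3: 20→33, due 23, lateness 10
T4: 33→39, due 34, lateness 5
Maximum = 10.
LPT (decreasing processing time): T3 T1 T5 T4 T2.
T3: 0→13, due 23, lateness -10
T1: 13→24, due 14, lateness 10
T5: 24→31, due 22, lateness 9
T4: 31→37, due 34, lateness 3
T2: 37→39, due 19, lateness 20
Maximum = 20.
FIFO 17, EDD 10, LPT 20 → minimum 10.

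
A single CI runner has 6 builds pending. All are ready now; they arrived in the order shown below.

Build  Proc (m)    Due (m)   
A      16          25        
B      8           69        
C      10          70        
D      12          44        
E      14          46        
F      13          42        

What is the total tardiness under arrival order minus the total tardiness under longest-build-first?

FIFO (arrival order): A B C D E F.
A: 0→16, due 25, tardiness 0
B: 16→24, due 69, tardiness 0
C: 24→34, due 70, tardiness 0
D: 34→46, due 44, tardiness 2
E: 46→60, due 46, tardiness 14
F: 60→73, due 42, tardiness 31
Sum = 0+0+0+2+14+31 = 47.
LPT (decreasing processing time): A E F D C B.
A: 0→16, due 25, tardiness 0
E: 16→30, due 46, tardiness 0
F: 30→43, due 42, tardiness 1
D: 43→55, due 44, tardiness 11
C: 55→65, due 70, tardiness 0
B: 65→73, due 69, tardiness 4
Sum = 0+0+1+11+0+4 = 16.
Difference = 47 − 16 = 31.

31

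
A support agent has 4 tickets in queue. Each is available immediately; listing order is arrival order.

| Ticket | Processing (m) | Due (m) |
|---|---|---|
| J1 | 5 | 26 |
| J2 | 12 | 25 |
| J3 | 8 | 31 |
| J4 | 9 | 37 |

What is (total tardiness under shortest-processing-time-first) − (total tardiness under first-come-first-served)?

9

SPT (increasing processing time): J1 J3 J4 J2.
J1: 0→5, due 26, tardiness 0
J3: 5→13, due 31, tardiness 0
J4: 13→22, due 37, tardiness 0
J2: 22→34, due 25, tardiness 9
Sum = 0+0+0+9 = 9.
FIFO (arrival order): J1 J2 J3 J4.
J1: 0→5, due 26, tardiness 0
J2: 5→17, due 25, tardiness 0
J3: 17→25, due 31, tardiness 0
J4: 25→34, due 37, tardiness 0
Sum = 0+0+0+0 = 0.
Difference = 9 − 0 = 9.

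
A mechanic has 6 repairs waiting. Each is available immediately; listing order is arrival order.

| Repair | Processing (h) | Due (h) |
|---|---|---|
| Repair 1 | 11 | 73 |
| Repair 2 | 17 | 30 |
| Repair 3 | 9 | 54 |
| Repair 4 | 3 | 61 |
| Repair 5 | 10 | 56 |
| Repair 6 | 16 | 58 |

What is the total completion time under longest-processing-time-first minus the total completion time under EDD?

25

LPT (decreasing processing time): Repair 2 Repair 6 Repair 1 Repair 5 Repair 3 Repair 4.
Repair 2: 0→17
Repair 6: 17→33
Repair 1: 33→44
Repair 5: 44→54
Repair 3: 54→63
Repair 4: 63→66
Sum = 17+33+44+54+63+66 = 277.
EDD (increasing due date): Repair 2 Repair 3 Repair 5 Repair 6 Repair 4 Repair 1.
Repair 2: 0→17
Repair 3: 17→26
Repair 5: 26→36
Repair 6: 36→52
Repair 4: 52→55
Repair 1: 55→66
Sum = 17+26+36+52+55+66 = 252.
Difference = 277 − 252 = 25.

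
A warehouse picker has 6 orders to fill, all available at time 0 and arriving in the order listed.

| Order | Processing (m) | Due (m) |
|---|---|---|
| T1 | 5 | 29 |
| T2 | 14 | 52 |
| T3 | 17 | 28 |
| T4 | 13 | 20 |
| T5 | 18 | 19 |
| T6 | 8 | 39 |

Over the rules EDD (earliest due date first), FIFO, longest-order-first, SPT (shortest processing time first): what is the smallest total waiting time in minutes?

141

EDD (increasing due date): T5 T4 T3 T1 T6 T2.
T5: waits 0, runs 0→18
T4: waits 18, runs 18→31
T3: waits 31, runs 31→48
T1: waits 48, runs 48→53
T6: waits 53, runs 53→61
T2: waits 61, runs 61→75
Sum = 0+18+31+48+53+61 = 211.
FIFO (arrival order): T1 T2 T3 T4 T5 T6.
T1: waits 0, runs 0→5
T2: waits 5, runs 5→19
T3: waits 19, runs 19→36
T4: waits 36, runs 36→49
T5: waits 49, runs 49→67
T6: waits 67, runs 67→75
Sum = 0+5+19+36+49+67 = 176.
LPT (decreasing processing time): T5 T3 T2 T4 T6 T1.
T5: waits 0, runs 0→18
T3: waits 18, runs 18→35
T2: waits 35, runs 35→49
T4: waits 49, runs 49→62
T6: waits 62, runs 62→70
T1: waits 70, runs 70→75
Sum = 0+18+35+49+62+70 = 234.
SPT (increasing processing time): T1 T6 T4 T2 T3 T5.
T1: waits 0, runs 0→5
T6: waits 5, runs 5→13
T4: waits 13, runs 13→26
T2: waits 26, runs 26→40
T3: waits 40, runs 40→57
T5: waits 57, runs 57→75
Sum = 0+5+13+26+40+57 = 141.
EDD 211, FIFO 176, LPT 234, SPT 141 → minimum 141.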